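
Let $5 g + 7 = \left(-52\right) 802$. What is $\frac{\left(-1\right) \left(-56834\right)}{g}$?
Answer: $- \frac{284170}{41711} \approx -6.8128$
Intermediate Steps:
$g = - \frac{41711}{5}$ ($g = - \frac{7}{5} + \frac{\left(-52\right) 802}{5} = - \frac{7}{5} + \frac{1}{5} \left(-41704\right) = - \frac{7}{5} - \frac{41704}{5} = - \frac{41711}{5} \approx -8342.2$)
$\frac{\left(-1\right) \left(-56834\right)}{g} = \frac{\left(-1\right) \left(-56834\right)}{- \frac{41711}{5}} = 56834 \left(- \frac{5}{41711}\right) = - \frac{284170}{41711}$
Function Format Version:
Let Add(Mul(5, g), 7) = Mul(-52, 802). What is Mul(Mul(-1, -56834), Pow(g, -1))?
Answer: Rational(-284170, 41711) ≈ -6.8128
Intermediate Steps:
g = Rational(-41711, 5) (g = Add(Rational(-7, 5), Mul(Rational(1, 5), Mul(-52, 802))) = Add(Rational(-7, 5), Mul(Rational(1, 5), -41704)) = Add(Rational(-7, 5), Rational(-41704, 5)) = Rational(-41711, 5) ≈ -8342.2)
Mul(Mul(-1, -56834), Pow(g, -1)) = Mul(Mul(-1, -56834), Pow(Rational(-41711, 5), -1)) = Mul(56834, Rational(-5, 41711)) = Rational(-284170, 41711)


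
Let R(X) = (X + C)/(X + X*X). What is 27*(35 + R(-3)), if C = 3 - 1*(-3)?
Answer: 1917/2 ≈ 958.50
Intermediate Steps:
C = 6 (C = 3 + 3 = 6)
R(X) = (6 + X)/(X + X²) (R(X) = (X + 6)/(X + X*X) = (6 + X)/(X + X²))
27*(35 + R(-3)) = 27*(35 + (6 - 3)/((-3)*(1 - 3))) = 27*(35 - ⅓*3/(-2)) = 27*(35 - ⅓*(-½)*3) = 27*(35 + ½) = 27*(71/2) = 1917/2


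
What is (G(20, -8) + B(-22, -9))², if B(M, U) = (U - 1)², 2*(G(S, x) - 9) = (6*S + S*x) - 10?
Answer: 7056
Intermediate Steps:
G(S, x) = 4 + 3*S + S*x/2 (G(S, x) = 9 + ((6*S + S*x) - 10)/2 = 9 + (-10 + 6*S + S*x)/2 = 9 + (-5 + 3*S + S*x/2) = 4 + 3*S + S*x/2)
B(M, U) = (-1 + U)²
(G(20, -8) + B(-22, -9))² = ((4 + 3*20 + (½)*20*(-8)) + (-1 - 9)²)² = ((4 + 60 - 80) + (-10)²)² = (-16 + 100)² = 84² = 7056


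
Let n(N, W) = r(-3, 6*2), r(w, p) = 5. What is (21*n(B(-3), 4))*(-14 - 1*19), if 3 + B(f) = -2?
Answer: -3465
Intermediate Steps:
B(f) = -5 (B(f) = -3 - 2 = -5)
n(N, W) = 5
(21*n(B(-3), 4))*(-14 - 1*19) = (21*5)*(-14 - 1*19) = 105*(-14 - 19) = 105*(-33) = -3465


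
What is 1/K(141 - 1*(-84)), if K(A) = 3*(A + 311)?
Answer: 1/1608 ≈ 0.00062189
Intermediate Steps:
K(A) = 933 + 3*A (K(A) = 3*(311 + A) = 933 + 3*A)
1/K(141 - 1*(-84)) = 1/(933 + 3*(141 - 1*(-84))) = 1/(933 + 3*(141 + 84)) = 1/(933 + 3*225) = 1/(933 + 675) = 1/1608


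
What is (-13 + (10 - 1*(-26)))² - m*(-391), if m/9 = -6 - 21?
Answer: -94484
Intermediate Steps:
m = -243 (m = 9*(-6 - 21) = 9*(-27) = -243)
(-13 + (10 - 1*(-26)))² - m*(-391) = (-13 + (10 - 1*(-26)))² - (-243)*(-391) = (-13 + (10 + 26))² - 1*95013 = (-13 + 36)² - 95013 = 23² - 95013 = 529 - 95013 = -94484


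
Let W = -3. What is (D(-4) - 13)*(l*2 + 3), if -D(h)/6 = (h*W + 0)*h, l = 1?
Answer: 1375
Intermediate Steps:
D(h) = 18*h² (D(h) = -6*(h*(-3) + 0)*h = -6*(-3*h + 0)*h = -6*(-3*h)*h = -(-18)*h² = 18*h²)
(D(-4) - 13)*(l*2 + 3) = (18*(-4)² - 13)*(1*2 + 3) = (18*16 - 13)*(2 + 3) = (288 - 13)*5 = 275*5 = 1375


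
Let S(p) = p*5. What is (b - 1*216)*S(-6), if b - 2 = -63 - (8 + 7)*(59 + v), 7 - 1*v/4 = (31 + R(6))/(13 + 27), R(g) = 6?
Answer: 45795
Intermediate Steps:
S(p) = 5*p
v = 243/10 (v = 28 - 4*(31 + 6)/(13 + 27) = 28 - 148/40 = 28 - 4*37/40 = 28 - 37/10 = 243/10 ≈ 24.300)
b = -2621/2 (b = 2 + (-63 - (8 + 7)*(59 + 243/10)) = 2 + (-63 - 15*833/10) = 2 + (-63 - 1*2499/2) = 2 + (-63 - 2499/2) = 2 - 2625/2 = -2621/2 ≈ -1310.5)
(b - 1*216)*S(-6) = (-2621/2 - 1*216)*(5*(-6)) = (-2621/2 - 216)*(-30) = -3053/2*(-30) = 45795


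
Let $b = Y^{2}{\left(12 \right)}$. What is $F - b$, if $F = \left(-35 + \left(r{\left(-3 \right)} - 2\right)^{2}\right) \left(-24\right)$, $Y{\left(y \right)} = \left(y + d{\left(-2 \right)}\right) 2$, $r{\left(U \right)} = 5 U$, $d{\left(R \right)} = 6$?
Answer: $-7392$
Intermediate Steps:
$Y{\left(y \right)} = 12 + 2 y$ ($Y{\left(y \right)} = \left(y + 6\right) 2 = \left(6 + y\right) 2 = 12 + 2 y$)
$F = -6096$ ($F = \left(-35 + \left(5 \left(-3\right) - 2\right)^{2}\right) \left(-24\right) = \left(-35 + \left(-15 - 2\right)^{2}\right) \left(-24\right) = \left(-35 + \left(-17\right)^{2}\right) \left(-24\right) = \left(-35 + 289\right) \left(-24\right) = 254 \left(-24\right) = -6096$)
$b = 1296$ ($b = \left(12 + 2 \cdot 12\right)^{2} = \left(12 + 24\right)^{2} = 36^{2} = 1296$)
$F - b = -6096 - 1296 = -7392$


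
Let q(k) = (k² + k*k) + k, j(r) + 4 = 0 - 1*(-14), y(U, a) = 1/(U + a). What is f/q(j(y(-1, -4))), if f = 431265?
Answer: 28751/14 ≈ 2053.6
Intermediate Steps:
j(r) = 10 (j(r) = -4 + (0 - 1*(-14)) = -4 + (0 + 14) = -4 + 14 = 10)
q(k) = k + 2*k² (q(k) = (k² + k²) + k = 2*k² + k = k + 2*k²)
f/q(j(y(-1, -4))) = 431265/((10*(1 + 2*10))) = 431265/((10*(1 + 20))) = 431265/((10*21)) = 431265/210 = 431265*(1/210) = 28751/14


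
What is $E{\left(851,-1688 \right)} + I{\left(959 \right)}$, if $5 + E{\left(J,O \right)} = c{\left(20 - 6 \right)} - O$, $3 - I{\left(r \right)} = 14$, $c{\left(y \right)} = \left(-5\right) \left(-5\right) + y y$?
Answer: $1893$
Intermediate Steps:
$c{\left(y \right)} = 25 + y^{2}$
$I{\left(r \right)} = -11$ ($I{\left(r \right)} = 3 - 14 = -11$)
$E{\left(J,O \right)} = 216 - O$ ($E{\left(J,O \right)} = -5 - \left(-25 + O - \left(20 - 6\right)^{2}\right) = -5 - \left(-25 - 196 + O\right) = -5 - \left(-221 + O\right) = 216 - O$)
$E{\left(851,-1688 \right)} + I{\left(959 \right)} = \left(216 - -1688\right) - 11 = \left(216 + 1688\right) - 11 = 1904 - 11 = 1893$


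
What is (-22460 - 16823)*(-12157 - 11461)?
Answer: 927785894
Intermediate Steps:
(-22460 - 16823)*(-12157 - 11461) = -39283*(-23618) = 927785894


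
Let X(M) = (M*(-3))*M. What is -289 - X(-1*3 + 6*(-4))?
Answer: 1898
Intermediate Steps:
X(M) = -3*M² (X(M) = (-3*M)*M = -3*M²)
-289 - X(-1*3 + 6*(-4)) = -289 - (-3)*(-1*3 + 6*(-4))² = -289 - (-3)*(-3 - 24)² = -289 - (-3)*(-27)² = -289 - (-3)*729 = -289 - 1*(-2187) = -289 + 2187 = 1898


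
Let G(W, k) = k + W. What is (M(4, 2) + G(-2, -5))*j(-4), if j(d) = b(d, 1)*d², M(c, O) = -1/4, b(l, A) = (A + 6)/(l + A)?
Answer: 812/3 ≈ 270.67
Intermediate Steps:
G(W, k) = W + k
b(l, A) = (6 + A)/(A + l)
M(c, O) = -¼ (M(c, O) = -1*¼ = -¼)
j(d) = 7*d²/(1 + d) (j(d) = ((6 + 1)/(1 + d))*d² = (7/(1 + d))*d² = 7*d²/(1 + d))
(M(4, 2) + G(-2, -5))*j(-4) = (-¼ + (-2 - 5))*(7*(-4)²/(1 - 4)) = (-¼ - 7)*(7*16/(-3)) = -203*16*(-1)/(4*3) = -29/4*(-112/3) = 812/3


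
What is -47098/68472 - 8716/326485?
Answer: -7986796241/11177540460 ≈ -0.71454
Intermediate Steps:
-47098/68472 - 8716/326485 = -47098*1/68472 - 8716*1/326485 = -23549/34236 - 8716/326485 = -7986796241/11177540460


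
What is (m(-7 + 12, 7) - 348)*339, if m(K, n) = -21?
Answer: -125091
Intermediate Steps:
(m(-7 + 12, 7) - 348)*339 = (-21 - 348)*339 = -369*339 = -125091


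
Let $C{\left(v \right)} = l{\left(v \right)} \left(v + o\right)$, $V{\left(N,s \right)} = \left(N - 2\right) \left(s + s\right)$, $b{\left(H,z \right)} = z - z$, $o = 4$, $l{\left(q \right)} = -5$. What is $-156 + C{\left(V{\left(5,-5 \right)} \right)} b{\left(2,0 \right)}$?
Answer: $-156$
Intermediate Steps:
$b{\left(H,z \right)} = 0$
$V{\left(N,s \right)} = 2 s \left(-2 + N\right)$ ($V{\left(N,s \right)} = \left(-2 + N\right) 2 s = 2 s \left(-2 + N\right)$)
$C{\left(v \right)} = -20 - 5 v$ ($C{\left(v \right)} = - 5 \left(v + 4\right) = - 5 \left(4 + v\right) = -20 - 5 v$)
$-156 + C{\left(V{\left(5,-5 \right)} \right)} b{\left(2,0 \right)} = -156 + \left(-20 - 5 \cdot 2 \left(-5\right) \left(-2 + 5\right)\right) 0 = -156 + \left(-20 - 5 \cdot 2 \left(-5\right) 3\right) 0 = -156 + \left(-20 - -150\right) 0 = -156 + \left(-20 + 150\right) 0 = -156 + 130 \cdot 0 = -156 + 0 = -156$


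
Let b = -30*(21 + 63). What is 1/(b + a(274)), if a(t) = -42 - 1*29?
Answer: -1/2591 ≈ -0.00038595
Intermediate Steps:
b = -2520 (b = -30*84 = -2520)
a(t) = -71 (a(t) = -42 - 29 = -71)
1/(b + a(274)) = 1/(-2520 - 71) = 1/(-2591) = -1/2591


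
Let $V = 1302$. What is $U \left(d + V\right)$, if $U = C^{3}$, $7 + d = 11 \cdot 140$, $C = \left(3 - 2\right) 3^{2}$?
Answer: $2066715$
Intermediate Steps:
$C = 9$ ($C = 1 \cdot 9 = 9$)
$d = 1533$ ($d = -7 + 11 \cdot 140 = -7 + 1540 = 1533$)
$U = 729$ ($U = 9^{3} = 729$)
$U \left(d + V\right) = 729 \left(1533 + 1302\right) = 729 \cdot 2835 = 2066715$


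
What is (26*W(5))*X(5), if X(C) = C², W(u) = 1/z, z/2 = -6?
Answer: -325/6 ≈ -54.167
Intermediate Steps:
z = -12 (z = 2*(-6) = -12)
W(u) = -1/12 (W(u) = 1/(-12) = -1/12)
(26*W(5))*X(5) = (26*(-1/12))*5² = -13/6*25 = -325/6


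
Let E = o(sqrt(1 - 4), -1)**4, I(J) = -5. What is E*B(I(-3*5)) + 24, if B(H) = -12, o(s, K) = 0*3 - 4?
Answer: -3048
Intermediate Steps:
o(s, K) = -4 (o(s, K) = 0 - 4 = -4)
E = 256 (E = (-4)**4 = 256)
E*B(I(-3*5)) + 24 = 256*(-12) + 24 = -3072 + 24 = -3048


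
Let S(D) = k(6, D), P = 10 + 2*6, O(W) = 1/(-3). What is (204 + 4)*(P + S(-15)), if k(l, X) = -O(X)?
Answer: 13936/3 ≈ 4645.3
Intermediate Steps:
O(W) = -⅓
k(l, X) = ⅓ (k(l, X) = -1*(-⅓) = ⅓)
P = 22 (P = 10 + 12 = 22)
S(D) = ⅓
(204 + 4)*(P + S(-15)) = (204 + 4)*(22 + ⅓) = 208*(67/3) = 13936/3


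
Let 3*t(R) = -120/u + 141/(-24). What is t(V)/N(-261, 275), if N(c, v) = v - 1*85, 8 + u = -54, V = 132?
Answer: -977/141360 ≈ -0.0069114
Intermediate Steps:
u = -62 (u = -8 - 54 = -62)
N(c, v) = -85 + v (N(c, v) = v - 85 = -85 + v)
t(R) = -977/744 (t(R) = (-120/(-62) + 141/(-24))/3 = (-120*(-1/62) + 141*(-1/24))/3 = (60/31 - 47/8)/3 = (⅓)*(-977/248) = -977/744)
t(V)/N(-261, 275) = -977/(744*(-85 + 275)) = -977/744/190 = -977/744*1/190 = -977/141360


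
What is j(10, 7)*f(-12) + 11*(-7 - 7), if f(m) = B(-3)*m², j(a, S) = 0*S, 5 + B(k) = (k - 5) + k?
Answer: -154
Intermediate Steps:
B(k) = -10 + 2*k (B(k) = -5 + ((k - 5) + k) = -5 + ((-5 + k) + k) = -5 + (-5 + 2*k) = -10 + 2*k)
j(a, S) = 0
f(m) = -16*m² (f(m) = (-10 + 2*(-3))*m² = (-10 - 6)*m² = -16*m²)
j(10, 7)*f(-12) + 11*(-7 - 7) = 0*(-16*(-12)²) + 11*(-7 - 7) = 0*(-16*144) + 11*(-14) = 0*(-2304) - 154 = 0 - 154 = -154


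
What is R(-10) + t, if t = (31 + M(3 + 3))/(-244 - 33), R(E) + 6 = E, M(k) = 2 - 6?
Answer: -4459/277 ≈ -16.097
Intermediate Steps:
M(k) = -4
R(E) = -6 + E
t = -27/277 (t = (31 - 4)/(-244 - 33) = 27/(-277) = 27*(-1/277) = -27/277 ≈ -0.097473)
R(-10) + t = (-6 - 10) - 27/277 = -16 - 27/277 = -4459/277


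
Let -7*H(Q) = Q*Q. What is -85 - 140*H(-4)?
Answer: 235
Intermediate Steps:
H(Q) = -Q²/7 (H(Q) = -Q*Q/7 = -Q²/7)
-85 - 140*H(-4) = -85 - (-20)*(-4)² = -85 - (-20)*16 = -85 - 140*(-16/7) = -85 + 320 = 235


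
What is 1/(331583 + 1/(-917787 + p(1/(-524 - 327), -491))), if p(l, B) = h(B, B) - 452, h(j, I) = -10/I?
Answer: 450855339/149495965871146 ≈ 3.0158e-6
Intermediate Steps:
p(l, B) = -452 - 10/B (p(l, B) = -10/B - 452 = -452 - 10/B)
1/(331583 + 1/(-917787 + p(1/(-524 - 327), -491))) = 1/(331583 + 1/(-917787 + (-452 - 10/(-491)))) = 1/(331583 + 1/(-917787 + (-452 - 10*(-1/491)))) = 1/(331583 + 1/(-917787 + (-452 + 10/491))) = 1/(331583 + 1/(-917787 - 221922/491)) = 1/(331583 + 1/(-450855339/491)) = 1/(331583 - 491/450855339) = 1/(149495965871146/450855339) = 450855339/149495965871146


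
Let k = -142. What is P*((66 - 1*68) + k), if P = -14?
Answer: 2016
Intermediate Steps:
P*((66 - 1*68) + k) = -14*((66 - 1*68) - 142) = -14*((66 - 68) - 142) = -14*(-2 - 142) = -14*(-144) = 2016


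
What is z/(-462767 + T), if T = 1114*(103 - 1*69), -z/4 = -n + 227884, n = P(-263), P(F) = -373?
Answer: 913028/424891 ≈ 2.1489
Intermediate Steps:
n = -373
z = -913028 (z = -4*(-1*(-373) + 227884) = -4*(373 + 227884) = -4*228257 = -913028)
T = 37876 (T = 1114*(103 - 69) = 1114*34 = 37876)
z/(-462767 + T) = -913028/(-462767 + 37876) = -913028/(-424891) = -913028*(-1/424891) = 913028/424891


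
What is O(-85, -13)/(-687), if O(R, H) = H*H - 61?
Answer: -36/229 ≈ -0.15721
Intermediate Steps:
O(R, H) = -61 + H² (O(R, H) = H² - 61 = -61 + H²)
O(-85, -13)/(-687) = (-61 + (-13)²)/(-687) = (-61 + 169)*(-1/687) = 108*(-1/687) = -36/229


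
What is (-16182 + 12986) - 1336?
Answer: -4532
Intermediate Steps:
(-16182 + 12986) - 1336 = -3196 - 1336 = -4532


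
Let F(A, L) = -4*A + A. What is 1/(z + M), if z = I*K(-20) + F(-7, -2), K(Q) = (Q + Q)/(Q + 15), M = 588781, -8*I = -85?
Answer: 1/588887 ≈ 1.6981e-6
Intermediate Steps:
I = 85/8 (I = -⅛*(-85) = 85/8 ≈ 10.625)
K(Q) = 2*Q/(15 + Q) (K(Q) = (2*Q)/(15 + Q) = 2*Q/(15 + Q))
F(A, L) = -3*A
z = 106 (z = 85*(2*(-20)/(15 - 20))/8 - 3*(-7) = 85*(2*(-20)/(-5))/8 + 21 = 85*(2*(-20)*(-⅕))/8 + 21 = (85/8)*8 + 21 = 85 + 21 = 106)
1/(z + M) = 1/(106 + 588781) = 1/588887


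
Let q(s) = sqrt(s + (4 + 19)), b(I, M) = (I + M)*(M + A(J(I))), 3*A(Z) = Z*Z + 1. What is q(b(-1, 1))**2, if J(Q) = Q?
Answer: 23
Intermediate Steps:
A(Z) = 1/3 + Z**2/3 (A(Z) = (Z*Z + 1)/3 = (Z**2 + 1)/3 = (1 + Z**2)/3 = 1/3 + Z**2/3)
b(I, M) = (I + M)*(1/3 + M + I**2/3) (b(I, M) = (I + M)*(M + (1/3 + I**2/3)) = (I + M)*(1/3 + M + I**2/3))
q(s) = sqrt(23 + s) (q(s) = sqrt(s + 23) = sqrt(23 + s))
q(b(-1, 1))**2 = (sqrt(23 + (1**2 + (1/3)*(-1) + (1/3)*1 + (1/3)*(-1)**3 - 1*1 + (1/3)*1*(-1)**2)))**2 = (sqrt(23 + (1 - 1/3 + 1/3 + (1/3)*(-1) - 1 + (1/3)*1*1)))**2 = (sqrt(23 + (1 - 1/3 + 1/3 - 1/3 - 1 + 1/3)))**2 = (sqrt(23 + 0))**2 = (sqrt(23))**2 = 23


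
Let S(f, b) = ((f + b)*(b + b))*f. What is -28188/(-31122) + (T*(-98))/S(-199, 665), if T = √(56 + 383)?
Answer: 1566/1729 + 7*√439/8809730 ≈ 0.90574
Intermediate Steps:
S(f, b) = 2*b*f*(b + f) (S(f, b) = ((b + f)*(2*b))*f = (2*b*(b + f))*f = 2*b*f*(b + f))
T = √439 ≈ 20.952
-28188/(-31122) + (T*(-98))/S(-199, 665) = -28188/(-31122) + (√439*(-98))/((2*665*(-199)*(665 - 199))) = -28188*(-1/31122) + (-98*√439)/((2*665*(-199)*466)) = 1566/1729 - 98*√439/(-123336220) = 1566/1729 - 98*√439*(-1/123336220) = 1566/1729 + 7*√439/8809730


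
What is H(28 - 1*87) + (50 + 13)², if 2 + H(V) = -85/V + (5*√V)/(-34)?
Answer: 234138/59 - 5*I*√59/34 ≈ 3968.4 - 1.1296*I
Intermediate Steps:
H(V) = -2 - 85/V - 5*√V/34 (H(V) = -2 + (-85/V + (5*√V)/(-34)) = -2 + (-85/V + (5*√V)*(-1/34)) = -2 + (-85/V - 5*√V/34) = -2 - 85/V - 5*√V/34)
H(28 - 1*87) + (50 + 13)² = (-2 - 85/(28 - 1*87) - 5*√(28 - 1*87)/34) + (50 + 13)² = (-2 - 85/(28 - 87) - 5*√(28 - 87)/34) + 63² = (-2 - 85/(-59) - 5*I*√59/34) + 3969 = (-2 - 85*(-1/59) - 5*I*√59/34) + 3969 = (-2 + 85/59 - 5*I*√59/34) + 3969 = (-33/59 - 5*I*√59/34) + 3969 = 234138/59 - 5*I*√59/34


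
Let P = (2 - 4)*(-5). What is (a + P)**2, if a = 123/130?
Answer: 2024929/16900 ≈ 119.82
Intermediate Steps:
a = 123/130 (a = 123*(1/130) = 123/130 ≈ 0.94615)
P = 10 (P = -2*(-5) = 10)
(a + P)**2 = (123/130 + 10)**2 = (1423/130)**2 = 2024929/16900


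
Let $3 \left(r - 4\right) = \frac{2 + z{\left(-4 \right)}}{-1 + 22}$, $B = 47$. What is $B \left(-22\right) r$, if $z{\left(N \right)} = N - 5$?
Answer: $- \frac{36190}{9} \approx -4021.1$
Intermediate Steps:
$z{\left(N \right)} = -5 + N$
$r = \frac{35}{9}$ ($r = 4 + \frac{\left(2 - 9\right) \frac{1}{-1 + 22}}{3} = 4 + \frac{\left(2 - 9\right) \frac{1}{21}}{3} = 4 + \frac{\left(-7\right) \frac{1}{21}}{3} = 4 + \frac{1}{3} \left(- \frac{1}{3}\right) = 4 - \frac{1}{9} = \frac{35}{9} \approx 3.8889$)
$B \left(-22\right) r = 47 \left(-22\right) \frac{35}{9} = \left(-1034\right) \frac{35}{9} = - \frac{36190}{9}$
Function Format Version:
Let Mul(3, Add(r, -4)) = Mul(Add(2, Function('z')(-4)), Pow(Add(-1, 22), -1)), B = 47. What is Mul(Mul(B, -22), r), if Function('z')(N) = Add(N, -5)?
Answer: Rational(-36190, 9) ≈ -4021.1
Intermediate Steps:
Function('z')(N) = Add(-5, N)
r = Rational(35, 9) (r = Add(4, Mul(Rational(1, 3), Mul(Add(2, Add(-5, -4)), Pow(Add(-1, 22), -1)))) = Add(4, Mul(Rational(1, 3), Mul(Add(2, -9), Pow(21, -1)))) = Add(4, Mul(Rational(1, 3), Mul(-7, Rational(1, 21)))) = Add(4, Mul(Rational(1, 3), Rational(-1, 3))) = Add(4, Rational(-1, 9)) = Rational(35, 9) ≈ 3.8889)
Mul(Mul(B, -22), r) = Mul(Mul(47, -22), Rational(35, 9)) = Mul(-1034, Rational(35, 9)) = Rational(-36190, 9)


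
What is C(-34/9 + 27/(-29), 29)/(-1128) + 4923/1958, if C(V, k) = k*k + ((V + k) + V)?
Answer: 63098768/36028179 ≈ 1.7514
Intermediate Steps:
C(V, k) = k + k² + 2*V (C(V, k) = k² + (k + 2*V) = k + k² + 2*V)
C(-34/9 + 27/(-29), 29)/(-1128) + 4923/1958 = (29 + 29² + 2*(-34/9 + 27/(-29)))/(-1128) + 4923/1958 = (29 + 841 + 2*(-34*⅑ + 27*(-1/29)))*(-1/1128) + 4923*(1/1958) = (29 + 841 + 2*(-34/9 - 27/29))*(-1/1128) + 4923/1958 = (29 + 841 + 2*(-1229/261))*(-1/1128) + 4923/1958 = (29 + 841 - 2458/261)*(-1/1128) + 4923/1958 = (224612/261)*(-1/1128) + 4923/1958 = -56153/73602 + 4923/1958 = 63098768/36028179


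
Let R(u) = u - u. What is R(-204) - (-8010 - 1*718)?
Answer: 8728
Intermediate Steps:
R(u) = 0
R(-204) - (-8010 - 1*718) = 0 - (-8010 - 1*718) = 0 - (-8010 - 718) = 0 - 1*(-8728) = 0 + 8728 = 8728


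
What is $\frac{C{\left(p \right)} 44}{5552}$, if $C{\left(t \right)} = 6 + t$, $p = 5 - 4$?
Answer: $\frac{77}{1388} \approx 0.055475$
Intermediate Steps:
$p = 1$ ($p = 5 - 4 = 1$)
$\frac{C{\left(p \right)} 44}{5552} = \frac{\left(6 + 1\right) 44}{5552} = 7 \cdot 44 \cdot \frac{1}{5552} = 308 \cdot \frac{1}{5552} = \frac{77}{1388}$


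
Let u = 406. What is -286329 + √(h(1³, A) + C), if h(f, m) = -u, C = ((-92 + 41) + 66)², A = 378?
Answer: -286329 + I*√181 ≈ -2.8633e+5 + 13.454*I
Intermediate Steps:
C = 225 (C = (-51 + 66)² = 15² = 225)
h(f, m) = -406 (h(f, m) = -1*406 = -406)
-286329 + √(h(1³, A) + C) = -286329 + √(-406 + 225) = -286329 + √(-181) = -286329 + I*√181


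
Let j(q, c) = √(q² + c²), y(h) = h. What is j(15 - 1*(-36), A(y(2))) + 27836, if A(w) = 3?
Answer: 27836 + 3*√290 ≈ 27887.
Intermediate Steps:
j(q, c) = √(c² + q²)
j(15 - 1*(-36), A(y(2))) + 27836 = √(3² + (15 - 1*(-36))²) + 27836 = √(9 + (15 + 36)²) + 27836 = √(9 + 51²) + 27836 = √(9 + 2601) + 27836 = √2610 + 27836 = 3*√290 + 27836 = 27836 + 3*√290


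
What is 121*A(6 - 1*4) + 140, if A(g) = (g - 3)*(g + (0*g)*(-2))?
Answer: -102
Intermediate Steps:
A(g) = g*(-3 + g) (A(g) = (-3 + g)*(g + 0*(-2)) = (-3 + g)*(g + 0) = (-3 + g)*g = g*(-3 + g))
121*A(6 - 1*4) + 140 = 121*((6 - 1*4)*(-3 + (6 - 1*4))) + 140 = 121*((6 - 4)*(-3 + (6 - 4))) + 140 = 121*(2*(-3 + 2)) + 140 = 121*(2*(-1)) + 140 = 121*(-2) + 140 = -242 + 140 = -102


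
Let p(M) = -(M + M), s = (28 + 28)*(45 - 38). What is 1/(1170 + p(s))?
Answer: 1/386 ≈ 0.0025907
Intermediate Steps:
s = 392 (s = 56*7 = 392)
p(M) = -2*M
1/(1170 + p(s)) = 1/(1170 - 2*392) = 1/(1170 - 784) = 1/386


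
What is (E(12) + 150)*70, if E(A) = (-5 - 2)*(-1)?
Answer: 10990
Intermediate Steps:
E(A) = 7 (E(A) = -7*(-1) = 7)
(E(12) + 150)*70 = (7 + 150)*70 = 157*70 = 10990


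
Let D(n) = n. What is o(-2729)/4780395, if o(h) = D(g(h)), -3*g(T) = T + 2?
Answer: 101/531155 ≈ 0.00019015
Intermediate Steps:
g(T) = -⅔ - T/3 (g(T) = -(T + 2)/3 = -(2 + T)/3 = -⅔ - T/3)
o(h) = -⅔ - h/3
o(-2729)/4780395 = (-⅔ - ⅓*(-2729))/4780395 = (-⅔ + 2729/3)*(1/4780395) = 909*(1/4780395) = 101/531155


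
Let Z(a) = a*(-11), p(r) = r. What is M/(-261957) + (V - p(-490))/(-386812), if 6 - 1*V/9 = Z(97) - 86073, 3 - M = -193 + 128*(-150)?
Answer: -53271876745/25332027771 ≈ -2.1029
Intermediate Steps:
Z(a) = -11*a
M = 19396 (M = 3 - (-193 + 128*(-150)) = 3 - (-193 - 19200) = 3 - 1*(-19393) = 3 + 19393 = 19396)
V = 784314 (V = 54 - 9*(-11*97 - 86073) = 54 - 9*(-1067 - 86073) = 54 - 9*(-87140) = 54 + 784260 = 784314)
M/(-261957) + (V - p(-490))/(-386812) = 19396/(-261957) + (784314 - 1*(-490))/(-386812) = 19396*(-1/261957) + (784314 + 490)*(-1/386812) = -19396/261957 + 784804*(-1/386812) = -19396/261957 - 196201/96703 = -53271876745/25332027771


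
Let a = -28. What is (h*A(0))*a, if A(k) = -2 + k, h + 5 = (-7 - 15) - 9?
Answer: -2016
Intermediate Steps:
h = -36 (h = -5 + ((-7 - 15) - 9) = -5 + (-22 - 9) = -5 - 31 = -36)
(h*A(0))*a = -36*(-2 + 0)*(-28) = -36*(-2)*(-28) = 72*(-28) = -2016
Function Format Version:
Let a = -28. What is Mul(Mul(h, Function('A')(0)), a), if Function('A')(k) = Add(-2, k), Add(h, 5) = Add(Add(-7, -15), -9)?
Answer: -2016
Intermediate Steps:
h = -36 (h = Add(-5, Add(Add(-7, -15), -9)) = Add(-5, Add(-22, -9)) = Add(-5, -31) = -36)
Mul(Mul(h, Function('A')(0)), a) = Mul(Mul(-36, Add(-2, 0)), -28) = Mul(Mul(-36, -2), -28) = Mul(72, -28) = -2016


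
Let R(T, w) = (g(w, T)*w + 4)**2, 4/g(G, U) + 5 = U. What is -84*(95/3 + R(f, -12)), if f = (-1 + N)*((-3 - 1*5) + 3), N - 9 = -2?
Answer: -889628/175 ≈ -5083.6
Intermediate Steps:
N = 7 (N = 9 - 2 = 7)
g(G, U) = 4/(-5 + U)
f = -30 (f = (-1 + 7)*((-3 - 1*5) + 3) = 6*((-3 - 5) + 3) = 6*(-8 + 3) = 6*(-5) = -30)
R(T, w) = (4 + 4*w/(-5 + T))**2 (R(T, w) = ((4/(-5 + T))*w + 4)**2 = (4*w/(-5 + T) + 4)**2 = (4 + 4*w/(-5 + T))**2)
-84*(95/3 + R(f, -12)) = -84*(95/3 + 16*(-5 - 30 - 12)**2/(-5 - 30)**2) = -84*(95*(1/3) + 16*(-47)**2/(-35)**2) = -84*(95/3 + 16*(1/1225)*2209) = -84*(95/3 + 35344/1225) = -84*222407/3675 = -889628/175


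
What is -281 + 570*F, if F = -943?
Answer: -537791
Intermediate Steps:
-281 + 570*F = -281 + 570*(-943) = -281 - 537510 = -537791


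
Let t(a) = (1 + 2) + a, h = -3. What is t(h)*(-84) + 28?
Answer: 28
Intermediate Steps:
t(a) = 3 + a
t(h)*(-84) + 28 = (3 - 3)*(-84) + 28 = 0*(-84) + 28 = 0 + 28 = 28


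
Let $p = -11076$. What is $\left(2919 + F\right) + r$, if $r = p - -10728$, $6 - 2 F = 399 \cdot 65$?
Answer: $- \frac{20787}{2} \approx -10394.0$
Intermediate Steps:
$F = - \frac{25929}{2}$ ($F = 3 - \frac{399 \cdot 65}{2} = 3 - \frac{25935}{2} = - \frac{25929}{2} \approx -12965.0$)
$r = -348$ ($r = -11076 - -10728 = -11076 + 10728 = -348$)
$\left(2919 + F\right) + r = \left(2919 - \frac{25929}{2}\right) - 348 = - \frac{20091}{2} - 348 = - \frac{20787}{2}$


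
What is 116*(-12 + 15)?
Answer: 348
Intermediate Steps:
116*(-12 + 15) = 116*3 = 348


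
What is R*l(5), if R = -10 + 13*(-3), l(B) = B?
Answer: -245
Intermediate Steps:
R = -49 (R = -10 - 39 = -49)
R*l(5) = -49*5 = -245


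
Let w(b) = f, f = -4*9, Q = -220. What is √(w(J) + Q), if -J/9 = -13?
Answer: 16*I ≈ 16.0*I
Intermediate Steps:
J = 117 (J = -9*(-13) = 117)
f = -36
w(b) = -36
√(w(J) + Q) = √(-36 - 220) = √(-256) = 16*I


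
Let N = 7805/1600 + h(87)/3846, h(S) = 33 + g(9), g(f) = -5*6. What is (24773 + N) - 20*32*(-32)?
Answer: 9283296121/205120 ≈ 45258.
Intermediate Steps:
g(f) = -30
h(S) = 3 (h(S) = 33 - 30 = 3)
N = 1000761/205120 (N = 7805/1600 + 3/3846 = 7805*(1/1600) + 3*(1/3846) = 1561/320 + 1/1282 = 1000761/205120 ≈ 4.8789)
(24773 + N) - 20*32*(-32) = (24773 + 1000761/205120) - 20*32*(-32) = 5082438521/205120 - 640*(-32) = 5082438521/205120 + 20480 = 9283296121/205120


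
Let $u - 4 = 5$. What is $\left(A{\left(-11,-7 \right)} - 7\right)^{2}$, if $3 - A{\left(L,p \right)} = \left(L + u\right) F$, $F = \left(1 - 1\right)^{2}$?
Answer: $16$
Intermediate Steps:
$u = 9$ ($u = 4 + 5 = 9$)
$F = 0$ ($F = 0^{2} = 0$)
$A{\left(L,p \right)} = 3$ ($A{\left(L,p \right)} = 3 - \left(L + 9\right) 0 = 3 - \left(9 + L\right) 0 = 3 - 0 = 3 + 0 = 3$)
$\left(A{\left(-11,-7 \right)} - 7\right)^{2} = \left(3 - 7\right)^{2} = \left(-4\right)^{2} = 16$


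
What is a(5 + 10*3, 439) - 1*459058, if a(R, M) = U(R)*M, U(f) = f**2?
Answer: 78717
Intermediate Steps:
a(R, M) = M*R**2 (a(R, M) = R**2*M = M*R**2)
a(5 + 10*3, 439) - 1*459058 = 439*(5 + 10*3)**2 - 1*459058 = 439*(5 + 30)**2 - 459058 = 439*35**2 - 459058 = 439*1225 - 459058 = 537775 - 459058 = 78717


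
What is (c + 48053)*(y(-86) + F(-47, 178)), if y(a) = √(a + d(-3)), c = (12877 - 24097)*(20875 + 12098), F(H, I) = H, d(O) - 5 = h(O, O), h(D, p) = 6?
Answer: 17385723329 - 1849545035*I*√3 ≈ 1.7386e+10 - 3.2035e+9*I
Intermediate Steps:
d(O) = 11 (d(O) = 5 + 6 = 11)
c = -369957060 (c = -11220*32973 = -369957060)
y(a) = √(11 + a) (y(a) = √(a + 11) = √(11 + a))
(c + 48053)*(y(-86) + F(-47, 178)) = (-369957060 + 48053)*(√(11 - 86) - 47) = -369909007*(√(-75) - 47) = -369909007*(5*I*√3 - 47) = -369909007*(-47 + 5*I*√3) = 17385723329 - 1849545035*I*√3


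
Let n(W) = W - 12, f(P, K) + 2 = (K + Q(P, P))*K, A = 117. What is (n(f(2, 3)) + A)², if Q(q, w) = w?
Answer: 13924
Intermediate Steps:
f(P, K) = -2 + K*(K + P) (f(P, K) = -2 + (K + P)*K = -2 + K*(K + P))
n(W) = -12 + W
(n(f(2, 3)) + A)² = ((-12 + (-2 + 3² + 3*2)) + 117)² = ((-12 + (-2 + 9 + 6)) + 117)² = ((-12 + 13) + 117)² = (1 + 117)² = 118² = 13924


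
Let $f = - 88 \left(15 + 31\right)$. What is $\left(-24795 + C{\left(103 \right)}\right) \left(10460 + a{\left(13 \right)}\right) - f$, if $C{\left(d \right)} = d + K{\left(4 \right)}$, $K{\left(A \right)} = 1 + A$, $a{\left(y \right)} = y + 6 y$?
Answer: $-260468489$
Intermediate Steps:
$a{\left(y \right)} = 7 y$
$C{\left(d \right)} = 5 + d$ ($C{\left(d \right)} = d + \left(1 + 4\right) = d + 5 = 5 + d$)
$f = -4048$ ($f = \left(-88\right) 46 = -4048$)
$\left(-24795 + C{\left(103 \right)}\right) \left(10460 + a{\left(13 \right)}\right) - f = \left(-24795 + \left(5 + 103\right)\right) \left(10460 + 7 \cdot 13\right) - -4048 = \left(-24795 + 108\right) \left(10460 + 91\right) + 4048 = \left(-24687\right) 10551 + 4048 = -260472537 + 4048 = -260468489$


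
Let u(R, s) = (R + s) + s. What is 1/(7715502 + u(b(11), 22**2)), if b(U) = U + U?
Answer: 1/7716492 ≈ 1.2959e-7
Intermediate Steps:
b(U) = 2*U
u(R, s) = R + 2*s
1/(7715502 + u(b(11), 22**2)) = 1/(7715502 + (2*11 + 2*22**2)) = 1/(7715502 + (22 + 2*484)) = 1/(7715502 + (22 + 968)) = 1/(7715502 + 990) = 1/7716492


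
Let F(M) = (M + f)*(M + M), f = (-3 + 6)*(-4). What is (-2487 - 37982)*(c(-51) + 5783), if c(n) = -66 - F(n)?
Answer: 28692521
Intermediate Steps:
f = -12 (f = 3*(-4) = -12)
F(M) = 2*M*(-12 + M) (F(M) = (M - 12)*(M + M) = (-12 + M)*(2*M) = 2*M*(-12 + M))
c(n) = -66 - 2*n*(-12 + n)
(-2487 - 37982)*(c(-51) + 5783) = (-2487 - 37982)*((-66 - 2*(-51)*(-12 - 51)) + 5783) = -40469*((-66 - 2*(-51)*(-63)) + 5783) = -40469*((-66 - 6426) + 5783) = -40469*(-6492 + 5783) = -40469*(-709) = 28692521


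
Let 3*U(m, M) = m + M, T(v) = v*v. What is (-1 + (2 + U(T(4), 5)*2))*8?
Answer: 120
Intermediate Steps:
T(v) = v²
U(m, M) = M/3 + m/3 (U(m, M) = (m + M)/3 = (M + m)/3 = M/3 + m/3)
(-1 + (2 + U(T(4), 5)*2))*8 = (-1 + (2 + ((⅓)*5 + (⅓)*4²)*2))*8 = (-1 + (2 + (5/3 + (⅓)*16)*2))*8 = (-1 + (2 + (5/3 + 16/3)*2))*8 = (-1 + (2 + 7*2))*8 = (-1 + (2 + 14))*8 = (-1 + 16)*8 = 15*8 = 120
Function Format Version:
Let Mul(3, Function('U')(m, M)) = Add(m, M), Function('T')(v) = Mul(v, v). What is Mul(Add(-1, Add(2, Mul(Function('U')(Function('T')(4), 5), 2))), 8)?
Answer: 120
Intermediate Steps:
Function('T')(v) = Pow(v, 2)
Function('U')(m, M) = Add(Mul(Rational(1, 3), M), Mul(Rational(1, 3), m)) (Function('U')(m, M) = Mul(Rational(1, 3), Add(m, M)) = Mul(Rational(1, 3), Add(M, m)) = Add(Mul(Rational(1, 3), M), Mul(Rational(1, 3), m)))
Mul(Add(-1, Add(2, Mul(Function('U')(Function('T')(4), 5), 2))), 8) = Mul(Add(-1, Add(2, Mul(Add(Mul(Rational(1, 3), 5), Mul(Rational(1, 3), Pow(4, 2))), 2))), 8) = Mul(Add(-1, Add(2, Mul(Add(Rational(5, 3), Mul(Rational(1, 3), 16)), 2))), 8) = Mul(Add(-1, Add(2, Mul(Add(Rational(5, 3), Rational(16, 3)), 2))), 8) = Mul(Add(-1, Add(2, Mul(7, 2))), 8) = Mul(Add(-1, Add(2, 14)), 8) = Mul(Add(-1, 16), 8) = Mul(15, 8) = 120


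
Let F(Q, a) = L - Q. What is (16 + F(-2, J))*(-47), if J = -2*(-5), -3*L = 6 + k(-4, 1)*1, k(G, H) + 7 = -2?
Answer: -893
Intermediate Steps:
k(G, H) = -9 (k(G, H) = -7 - 2 = -9)
L = 1 (L = -(6 - 9*1)/3 = -(6 - 9)/3 = -⅓*(-3) = 1)
J = 10
F(Q, a) = 1 - Q
(16 + F(-2, J))*(-47) = (16 + (1 - 1*(-2)))*(-47) = (16 + (1 + 2))*(-47) = (16 + 3)*(-47) = 19*(-47) = -893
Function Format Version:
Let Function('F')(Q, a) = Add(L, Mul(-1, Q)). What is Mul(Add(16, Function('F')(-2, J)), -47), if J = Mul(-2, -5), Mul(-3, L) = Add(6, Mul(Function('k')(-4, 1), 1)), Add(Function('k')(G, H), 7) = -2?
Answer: -893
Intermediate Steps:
Function('k')(G, H) = -9 (Function('k')(G, H) = Add(-7, -2) = -9)
L = 1 (L = Mul(Rational(-1, 3), Add(6, Mul(-9, 1))) = Mul(Rational(-1, 3), Add(6, -9)) = Mul(Rational(-1, 3), -3) = 1)
J = 10
Function('F')(Q, a) = Add(1, Mul(-1, Q))
Mul(Add(16, Function('F')(-2, J)), -47) = Mul(Add(16, Add(1, Mul(-1, -2))), -47) = Mul(Add(16, Add(1, 2)), -47) = Mul(Add(16, 3), -47) = Mul(19, -47) = -893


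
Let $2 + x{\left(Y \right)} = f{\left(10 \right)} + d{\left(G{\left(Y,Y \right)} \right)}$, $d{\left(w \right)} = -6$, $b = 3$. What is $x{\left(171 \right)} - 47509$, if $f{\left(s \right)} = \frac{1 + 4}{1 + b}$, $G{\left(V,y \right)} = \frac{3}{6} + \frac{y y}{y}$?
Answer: $- \frac{190063}{4} \approx -47516.0$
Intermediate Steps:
$G{\left(V,y \right)} = \frac{1}{2} + y$ ($G{\left(V,y \right)} = 3 \cdot \frac{1}{6} + \frac{y^{2}}{y} = \frac{1}{2} + y$)
$f{\left(s \right)} = \frac{5}{4}$ ($f{\left(s \right)} = \frac{1 + 4}{1 + 3} = \frac{5}{4}$)
$x{\left(Y \right)} = - \frac{27}{4}$ ($x{\left(Y \right)} = -2 + \left(\frac{5}{4} - 6\right) = -2 - \frac{19}{4} = - \frac{27}{4}$)
$x{\left(171 \right)} - 47509 = - \frac{27}{4} - 47509 = - \frac{190063}{4}$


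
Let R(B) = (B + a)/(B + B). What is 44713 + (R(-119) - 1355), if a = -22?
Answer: 10319345/238 ≈ 43359.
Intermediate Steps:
R(B) = (-22 + B)/(2*B) (R(B) = (B - 22)/(B + B) = (-22 + B)/((2*B)) = (-22 + B)*(1/(2*B)) = (-22 + B)/(2*B))
44713 + (R(-119) - 1355) = 44713 + ((½)*(-22 - 119)/(-119) - 1355) = 44713 + ((½)*(-1/119)*(-141) - 1355) = 44713 + (141/238 - 1355) = 44713 - 322349/238 = 10319345/238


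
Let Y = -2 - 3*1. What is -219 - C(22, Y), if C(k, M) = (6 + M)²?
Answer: -220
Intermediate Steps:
Y = -5 (Y = -2 - 3 = -5)
-219 - C(22, Y) = -219 - (6 - 5)² = -219 - 1*1² = -219 - 1*1 = -219 - 1 = -220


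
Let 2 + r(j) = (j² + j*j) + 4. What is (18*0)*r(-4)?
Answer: 0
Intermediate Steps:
r(j) = 2 + 2*j² (r(j) = -2 + ((j² + j*j) + 4) = -2 + ((j² + j²) + 4) = -2 + (2*j² + 4) = -2 + (4 + 2*j²) = 2 + 2*j²)
(18*0)*r(-4) = (18*0)*(2 + 2*(-4)²) = 0*(2 + 2*16) = 0*(2 + 32) = 0*34 = 0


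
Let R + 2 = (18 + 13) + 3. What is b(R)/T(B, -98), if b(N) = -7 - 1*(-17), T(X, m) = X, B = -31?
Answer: -10/31 ≈ -0.32258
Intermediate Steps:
R = 32 (R = -2 + ((18 + 13) + 3) = -2 + (31 + 3) = -2 + 34 = 32)
b(N) = 10 (b(N) = -7 + 17 = 10)
b(R)/T(B, -98) = 10/(-31) = 10*(-1/31) = -10/31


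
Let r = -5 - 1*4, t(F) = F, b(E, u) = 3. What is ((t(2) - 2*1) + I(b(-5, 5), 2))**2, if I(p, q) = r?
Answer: 81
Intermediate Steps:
r = -9 (r = -5 - 4 = -9)
I(p, q) = -9
((t(2) - 2*1) + I(b(-5, 5), 2))**2 = ((2 - 2*1) - 9)**2 = ((2 - 2) - 9)**2 = (0 - 9)**2 = (-9)**2 = 81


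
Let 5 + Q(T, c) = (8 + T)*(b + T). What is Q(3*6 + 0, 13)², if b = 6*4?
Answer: 1181569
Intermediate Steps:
b = 24
Q(T, c) = -5 + (8 + T)*(24 + T)
Q(3*6 + 0, 13)² = (187 + (3*6 + 0)² + 32*(3*6 + 0))² = (187 + (18 + 0)² + 32*(18 + 0))² = (187 + 18² + 32*18)² = (187 + 324 + 576)² = 1087² = 1181569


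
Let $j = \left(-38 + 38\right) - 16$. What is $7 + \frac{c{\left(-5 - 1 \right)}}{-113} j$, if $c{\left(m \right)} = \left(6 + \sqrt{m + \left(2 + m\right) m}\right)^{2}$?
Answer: $\frac{1655}{113} + \frac{576 \sqrt{2}}{113} \approx 21.855$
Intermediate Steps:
$c{\left(m \right)} = \left(6 + \sqrt{m + m \left(2 + m\right)}\right)^{2}$
$j = -16$ ($j = 0 - 16 = -16$)
$7 + \frac{c{\left(-5 - 1 \right)}}{-113} j = 7 + \frac{\left(6 + \sqrt{\left(-5 - 1\right) \left(3 - 6\right)}\right)^{2}}{-113} \left(-16\right) = 7 + \left(6 + \sqrt{- 6 \left(3 - 6\right)}\right)^{2} \left(- \frac{1}{113}\right) \left(-16\right) = 7 + \left(6 + \sqrt{\left(-6\right) \left(-3\right)}\right)^{2} \left(- \frac{1}{113}\right) \left(-16\right) = 7 + \left(6 + \sqrt{18}\right)^{2} \left(- \frac{1}{113}\right) \left(-16\right) = 7 + \left(6 + 3 \sqrt{2}\right)^{2} \left(- \frac{1}{113}\right) \left(-16\right) = 7 + - \frac{\left(6 + 3 \sqrt{2}\right)^{2}}{113} \left(-16\right) = 7 + \frac{16 \left(6 + 3 \sqrt{2}\right)^{2}}{113}$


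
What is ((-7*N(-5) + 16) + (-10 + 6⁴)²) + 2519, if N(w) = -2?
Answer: 1656345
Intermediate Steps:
((-7*N(-5) + 16) + (-10 + 6⁴)²) + 2519 = ((-7*(-2) + 16) + (-10 + 6⁴)²) + 2519 = ((14 + 16) + (-10 + 1296)²) + 2519 = (30 + 1286²) + 2519 = (30 + 1653796) + 2519 = 1653826 + 2519 = 1656345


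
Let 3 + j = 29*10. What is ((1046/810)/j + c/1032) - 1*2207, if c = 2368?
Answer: -11019326726/4998105 ≈ -2204.7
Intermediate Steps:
j = 287 (j = -3 + 29*10 = -3 + 290 = 287)
((1046/810)/j + c/1032) - 1*2207 = ((1046/810)/287 + 2368/1032) - 1*2207 = ((1046*(1/810))*(1/287) + 2368*(1/1032)) - 2207 = ((523/405)*(1/287) + 296/129) - 2207 = (523/116235 + 296/129) - 2207 = 11491009/4998105 - 2207 = -11019326726/4998105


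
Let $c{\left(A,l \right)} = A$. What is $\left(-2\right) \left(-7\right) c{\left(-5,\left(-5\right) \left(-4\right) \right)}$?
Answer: $-70$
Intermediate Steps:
$\left(-2\right) \left(-7\right) c{\left(-5,\left(-5\right) \left(-4\right) \right)} = \left(-2\right) \left(-7\right) \left(-5\right) = 14 \left(-5\right) = -70$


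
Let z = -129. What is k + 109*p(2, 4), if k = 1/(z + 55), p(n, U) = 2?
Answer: 16131/74 ≈ 217.99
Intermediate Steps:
k = -1/74 (k = 1/(-129 + 55) = 1/(-74) = -1/74 ≈ -0.013514)
k + 109*p(2, 4) = -1/74 + 109*2 = -1/74 + 218 = 16131/74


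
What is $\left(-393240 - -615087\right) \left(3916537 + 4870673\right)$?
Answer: $1949416176870$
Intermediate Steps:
$\left(-393240 - -615087\right) \left(3916537 + 4870673\right) = \left(-393240 + 615087\right) 8787210 = 221847 \cdot 8787210 = 1949416176870$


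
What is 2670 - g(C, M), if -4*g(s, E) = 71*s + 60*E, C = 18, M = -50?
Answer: 4479/2 ≈ 2239.5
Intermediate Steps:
g(s, E) = -15*E - 71*s/4 (g(s, E) = -(71*s + 60*E)/4 = -(60*E + 71*s)/4 = -15*E - 71*s/4)
2670 - g(C, M) = 2670 - (-15*(-50) - 71/4*18) = 2670 - (750 - 639/2) = 2670 - 1*861/2 = 2670 - 861/2 = 4479/2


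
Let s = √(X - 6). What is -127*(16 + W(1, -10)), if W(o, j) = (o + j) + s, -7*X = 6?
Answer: -889 - 508*I*√21/7 ≈ -889.0 - 332.56*I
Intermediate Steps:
X = -6/7 (X = -⅐*6 = -6/7 ≈ -0.85714)
s = 4*I*√21/7 (s = √(-6/7 - 6) = √(-48/7) = 4*I*√21/7 ≈ 2.6186*I)
W(o, j) = j + o + 4*I*√21/7 (W(o, j) = (o + j) + 4*I*√21/7 = (j + o) + 4*I*√21/7 = j + o + 4*I*√21/7)
-127*(16 + W(1, -10)) = -127*(16 + (-10 + 1 + 4*I*√21/7)) = -127*(16 + (-9 + 4*I*√21/7)) = -127*(7 + 4*I*√21/7) = -889 - 508*I*√21/7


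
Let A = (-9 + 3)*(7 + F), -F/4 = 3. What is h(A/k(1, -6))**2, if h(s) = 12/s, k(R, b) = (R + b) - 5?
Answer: 16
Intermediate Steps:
F = -12 (F = -4*3 = -12)
k(R, b) = -5 + R + b
A = 30 (A = (-9 + 3)*(7 - 12) = -6*(-5) = 30)
h(A/k(1, -6))**2 = (12/((30/(-5 + 1 - 6))))**2 = (12/((30/(-10))))**2 = (12/((30*(-1/10))))**2 = (12/(-3))**2 = (12*(-1/3))**2 = (-4)**2 = 16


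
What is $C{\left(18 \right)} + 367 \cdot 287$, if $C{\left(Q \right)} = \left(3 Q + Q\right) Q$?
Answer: $106625$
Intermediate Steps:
$C{\left(Q \right)} = 4 Q^{2}$ ($C{\left(Q \right)} = 4 Q Q = 4 Q^{2}$)
$C{\left(18 \right)} + 367 \cdot 287 = 4 \cdot 18^{2} + 367 \cdot 287 = 4 \cdot 324 + 105329 = 1296 + 105329 = 106625$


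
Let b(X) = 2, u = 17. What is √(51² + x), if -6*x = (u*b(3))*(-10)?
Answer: √23919/3 ≈ 51.553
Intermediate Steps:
x = 170/3 (x = -17*2*(-10)/6 = -17*(-10)/3 = -⅙*(-340) = 170/3 ≈ 56.667)
√(51² + x) = √(51² + 170/3) = √(2601 + 170/3) = √(7973/3) = √23919/3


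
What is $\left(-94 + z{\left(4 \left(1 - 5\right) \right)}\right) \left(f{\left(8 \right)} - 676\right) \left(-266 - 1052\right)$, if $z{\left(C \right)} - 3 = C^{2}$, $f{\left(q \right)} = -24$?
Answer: $152229000$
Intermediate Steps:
$z{\left(C \right)} = 3 + C^{2}$
$\left(-94 + z{\left(4 \left(1 - 5\right) \right)}\right) \left(f{\left(8 \right)} - 676\right) \left(-266 - 1052\right) = \left(-94 + \left(3 + \left(4 \left(1 - 5\right)\right)^{2}\right)\right) \left(-24 - 676\right) \left(-266 - 1052\right) = \left(-94 + \left(3 + \left(4 \left(-4\right)\right)^{2}\right)\right) \left(-700\right) \left(-266 - 1052\right) = \left(-94 + \left(3 + \left(-16\right)^{2}\right)\right) \left(-700\right) \left(-266 - 1052\right) = \left(-94 + \left(3 + 256\right)\right) \left(-700\right) \left(-1318\right) = \left(-94 + 259\right) \left(-700\right) \left(-1318\right) = 165 \left(-700\right) \left(-1318\right) = \left(-115500\right) \left(-1318\right) = 152229000$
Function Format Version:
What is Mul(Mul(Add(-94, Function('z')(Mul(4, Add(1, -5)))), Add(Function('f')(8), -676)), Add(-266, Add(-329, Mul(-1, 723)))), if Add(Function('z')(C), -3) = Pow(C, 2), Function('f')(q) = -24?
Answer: 152229000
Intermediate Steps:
Function('z')(C) = Add(3, Pow(C, 2))
Mul(Mul(Add(-94, Function('z')(Mul(4, Add(1, -5)))), Add(Function('f')(8), -676)), Add(-266, Add(-329, Mul(-1, 723)))) = Mul(Mul(Add(-94, Add(3, Pow(Mul(4, Add(1, -5)), 2))), Add(-24, -676)), Add(-266, Add(-329, Mul(-1, 723)))) = Mul(Mul(Add(-94, Add(3, Pow(Mul(4, -4), 2))), -700), Add(-266, Add(-329, -723))) = Mul(Mul(Add(-94, Add(3, Pow(-16, 2))), -700), Add(-266, -1052)) = Mul(Mul(Add(-94, Add(3, 256)), -700), -1318) = Mul(Mul(Add(-94, 259), -700), -1318) = Mul(Mul(165, -700), -1318) = Mul(-115500, -1318) = 152229000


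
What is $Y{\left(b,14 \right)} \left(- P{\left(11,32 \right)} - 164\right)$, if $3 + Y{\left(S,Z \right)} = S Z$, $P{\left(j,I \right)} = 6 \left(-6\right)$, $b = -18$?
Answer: $32640$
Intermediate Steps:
$P{\left(j,I \right)} = -36$
$Y{\left(S,Z \right)} = -3 + S Z$
$Y{\left(b,14 \right)} \left(- P{\left(11,32 \right)} - 164\right) = \left(-3 - 252\right) \left(\left(-1\right) \left(-36\right) - 164\right) = \left(-3 - 252\right) \left(36 - 164\right) = \left(-255\right) \left(-128\right) = 32640$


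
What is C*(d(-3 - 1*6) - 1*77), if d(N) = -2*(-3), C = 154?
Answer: -10934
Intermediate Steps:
d(N) = 6
C*(d(-3 - 1*6) - 1*77) = 154*(6 - 1*77) = 154*(6 - 77) = 154*(-71) = -10934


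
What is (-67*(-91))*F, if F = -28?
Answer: -170716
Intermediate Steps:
(-67*(-91))*F = -67*(-91)*(-28) = 6097*(-28) = -170716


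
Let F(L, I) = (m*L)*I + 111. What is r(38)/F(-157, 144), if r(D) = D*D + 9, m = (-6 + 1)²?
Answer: -1453/565089 ≈ -0.0025713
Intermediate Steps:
m = 25 (m = (-5)² = 25)
F(L, I) = 111 + 25*I*L (F(L, I) = (25*L)*I + 111 = 25*I*L + 111 = 111 + 25*I*L)
r(D) = 9 + D² (r(D) = D² + 9 = 9 + D²)
r(38)/F(-157, 144) = (9 + 38²)/(111 + 25*144*(-157)) = (9 + 1444)/(111 - 565200) = 1453/(-565089) = 1453*(-1/565089) = -1453/565089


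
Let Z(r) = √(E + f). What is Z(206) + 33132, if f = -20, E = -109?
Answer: 33132 + I*√129 ≈ 33132.0 + 11.358*I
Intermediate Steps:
Z(r) = I*√129 (Z(r) = √(-109 - 20) = √(-129) = I*√129)
Z(206) + 33132 = I*√129 + 33132 = 33132 + I*√129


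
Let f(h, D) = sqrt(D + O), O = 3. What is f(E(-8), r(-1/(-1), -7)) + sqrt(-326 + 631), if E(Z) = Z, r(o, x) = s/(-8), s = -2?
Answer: sqrt(305) + sqrt(13)/2 ≈ 19.267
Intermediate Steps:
r(o, x) = 1/4 (r(o, x) = -2/(-8) = -2*(-1/8) = 1/4)
f(h, D) = sqrt(3 + D) (f(h, D) = sqrt(D + 3) = sqrt(3 + D))
f(E(-8), r(-1/(-1), -7)) + sqrt(-326 + 631) = sqrt(3 + 1/4) + sqrt(-326 + 631) = sqrt(13/4) + sqrt(305) = sqrt(13)/2 + sqrt(305) = sqrt(305) + sqrt(13)/2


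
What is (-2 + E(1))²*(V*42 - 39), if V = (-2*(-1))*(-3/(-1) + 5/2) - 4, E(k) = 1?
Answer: 255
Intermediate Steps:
V = 7 (V = 2*(-3*(-1) + 5*(½)) - 4 = 2*(3 + 5/2) - 4 = 2*(11/2) - 4 = 11 - 4 = 7)
(-2 + E(1))²*(V*42 - 39) = (-2 + 1)²*(7*42 - 39) = (-1)²*(294 - 39) = 1*255 = 255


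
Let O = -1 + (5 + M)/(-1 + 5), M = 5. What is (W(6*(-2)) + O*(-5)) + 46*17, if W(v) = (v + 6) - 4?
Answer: 1529/2 ≈ 764.50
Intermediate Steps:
W(v) = 2 + v (W(v) = (6 + v) - 4 = 2 + v)
O = 3/2 (O = -1 + (5 + 5)/(-1 + 5) = -1 + 10/4 = -1 + 10*(1/4) = -1 + 5/2 = 3/2 ≈ 1.5000)
(W(6*(-2)) + O*(-5)) + 46*17 = ((2 + 6*(-2)) + (3/2)*(-5)) + 46*17 = ((2 - 12) - 15/2) + 782 = (-10 - 15/2) + 782 = -35/2 + 782 = 1529/2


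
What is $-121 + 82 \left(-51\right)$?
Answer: $-4303$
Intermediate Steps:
$-121 + 82 \left(-51\right) = -121 - 4182 = -4303$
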